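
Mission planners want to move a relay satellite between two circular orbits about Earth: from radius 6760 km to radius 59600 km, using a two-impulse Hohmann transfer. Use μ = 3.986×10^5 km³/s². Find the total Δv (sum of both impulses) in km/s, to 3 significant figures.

The Hohmann ellipse has a_t = (r₁ + r₂)/2 = 33180 km.
At r₁ the circular-orbit speed is v₁ = √(μ/r₁) = 7.6788 km/s.
On the transfer ellipse at r₁, v² = μ(2/r − 1/a) gives v_p = √[μ(2/r₁ − 1/a_t)] = 10.292 km/s.
First burn Δv₁ = |v_p − v₁| = 2.613 km/s.
Circular speed at r₂: v₂ = √(μ/r₂) = 2.586 km/s.
Transfer-orbit speed at r₂: v_a = √[μ(2/r₂ − 1/a_t)] = 1.167 km/s.
Second burn Δv₂ = |v₂ − v_a| = 1.419 km/s.
Δv = Δv₁ + Δv₂ = 2.613 + 1.419 = 4.032 km/s.

Δv = 4.03 km/s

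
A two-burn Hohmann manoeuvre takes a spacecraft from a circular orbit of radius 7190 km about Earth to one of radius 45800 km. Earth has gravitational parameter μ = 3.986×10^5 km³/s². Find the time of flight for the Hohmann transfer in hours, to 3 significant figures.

Semi-major axis of the transfer orbit: a_t = (7190 + 45800)/2 = 26495 km.
By Kepler's third law the transfer-orbit period is T = 2π√(a_t³/μ), so t = T/2 = 21460 s.
Converting: 21460 s ÷ 3600 s/hour = 5.96 hours.

t = 5.96 hours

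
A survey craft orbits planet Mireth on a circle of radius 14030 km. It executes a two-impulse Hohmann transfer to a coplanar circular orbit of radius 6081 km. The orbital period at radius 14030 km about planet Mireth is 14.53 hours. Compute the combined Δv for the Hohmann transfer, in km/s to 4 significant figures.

From Kepler's third law T² = 4π²r³/μ at r = 14030 km, T = 14.53 hours = 14.53 × 3600 s = 52308 s: μ = 4π²r³/T² = 39847.1 km³/s².
Transfer-ellipse semi-major axis a_t = (r₁ + r₂)/2 = (14030 + 6081)/2 = 10055.5 km.
Circular speed at r₁: v₁ = √(μ/r₁) = √(39847.1/14030) = 1.6853 km/s.
On the transfer ellipse at r₁, vis-viva equation gives v_a = √[μ(2/r₁ − 1/a_t)] = 1.3106 km/s.
First burn Δv₁ = |v_a − v₁| = 0.3747 km/s.
Circular speed at r₂: v₂ = √(μ/r₂) = 2.5598 km/s.
Transfer-orbit speed at r₂: v_p = √[μ(2/r₂ − 1/a_t)] = 3.0237 km/s.
Second burn Δv₂ = |v₂ − v_p| = 0.4639 km/s.
Total Δv = Δv₁ + Δv₂ = 0.8386 km/s.

Δv = 0.8386 km/s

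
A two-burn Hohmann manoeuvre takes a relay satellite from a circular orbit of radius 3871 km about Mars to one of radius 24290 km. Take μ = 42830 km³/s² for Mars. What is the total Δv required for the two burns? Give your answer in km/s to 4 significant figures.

Semi-major axis of the transfer orbit: a_t = (3871 + 24290)/2 = 14080.5 km.
At r₁ the circular-orbit speed is v₁ = √(μ/r₁) = 3.32631 km/s.
On the transfer ellipse at r₁, vis-viva gives v_p = √[μ(2/r₁ − 1/a_t)] = 4.36885 km/s.
First burn Δv₁ = |v_p − v₁| = 1.0425 km/s.
Circular speed at r₂: v₂ = √(μ/r₂) = 1.327884 km/s.
Transfer-orbit speed at r₂: v_a = √[μ(2/r₂ − 1/a_t)] = 0.6962462 km/s.
Second burn Δv₂ = |v₂ − v_a| = 0.63164 km/s.
Total Δv = Δv₁ + Δv₂ = 1.674 km/s.

Δv = 1.674 km/s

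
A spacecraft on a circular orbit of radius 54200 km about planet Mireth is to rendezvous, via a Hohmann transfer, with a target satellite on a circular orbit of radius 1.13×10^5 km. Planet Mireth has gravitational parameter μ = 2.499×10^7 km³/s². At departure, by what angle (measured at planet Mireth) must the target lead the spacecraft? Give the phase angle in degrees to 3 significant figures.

Semi-major axis of the transfer orbit: a_t = (54200 + 1.130×10^5)/2 = 83600 km.
The half-period of the transfer ellipse is t = π√(a_t³/μ) = 15190 s.
The target's mean motion on its circular orbit is ω₂ = √(μ/r₂³) = 1.316×10^-4 rad/s.
Angle swept by the target during transfer: ω₂·t = 1.999 rad = 114.5°.
The spacecraft traverses 180° on the transfer ellipse, so the target must lead by 180° − 114.5° = 65.5°.

φ = 65.5°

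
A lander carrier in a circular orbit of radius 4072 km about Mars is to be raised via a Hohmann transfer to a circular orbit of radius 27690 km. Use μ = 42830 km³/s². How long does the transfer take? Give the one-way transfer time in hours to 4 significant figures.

Transfer-ellipse semi-major axis a_t = (r₁ + r₂)/2 = (4072 + 27690)/2 = 15881 km.
Half the transfer-orbit period gives t = π√(a_t³/μ) = 30380 s.
Converting: 30380 s ÷ 3600 s/hour = 8.439 hours.

t = 8.439 hours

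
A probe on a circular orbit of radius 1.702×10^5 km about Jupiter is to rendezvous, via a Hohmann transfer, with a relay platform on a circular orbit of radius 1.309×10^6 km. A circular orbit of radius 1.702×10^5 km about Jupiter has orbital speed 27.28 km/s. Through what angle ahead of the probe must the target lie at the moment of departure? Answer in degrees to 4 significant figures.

From the circular-orbit relation v² = μ/r at r = 1.702×10^5 km: μ = v²r = (27.28)² × 1.702×10^5 = 1.26663×10^8 km³/s².
The Hohmann ellipse has a_t = (r₁ + r₂)/2 = 7.396×10^5 km.
The half-period of the transfer ellipse is t = π√(a_t³/μ) = 1.7755×10^5 s.
The target's mean motion on its circular orbit is ω₂ = √(μ/r₂³) = 7.5148×10^-6 rad/s.
Angle swept by the target during transfer: ω₂·t = 1.33425 rad = 76.447°.
Arrival is 180° from departure on the ellipse, so φ = 180° − 76.447° = 103.6°.

φ = 103.6°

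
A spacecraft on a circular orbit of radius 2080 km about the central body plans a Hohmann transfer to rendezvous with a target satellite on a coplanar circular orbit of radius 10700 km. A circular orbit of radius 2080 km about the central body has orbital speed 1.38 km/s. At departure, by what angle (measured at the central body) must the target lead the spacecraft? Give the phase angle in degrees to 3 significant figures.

φ = 96.9°

From the circular-orbit relation v² = μ/r at r = 2080 km: μ = v²r = (1.38)² × 2080 = 3961.15 km³/s².
The Hohmann ellipse has a_t = (r₁ + r₂)/2 = 6390 km.
The half-period of the transfer ellipse is t = π√(a_t³/μ) = 25500 s.
The target's mean motion on its circular orbit is ω₂ = √(μ/r₂³) = 5.686×10^-5 rad/s.
Angle swept by the target during transfer: ω₂·t = 1.4499 rad = 83.07°.
Arrival is 180° from departure on the ellipse, so φ = 180° − 83.07° = 96.9°.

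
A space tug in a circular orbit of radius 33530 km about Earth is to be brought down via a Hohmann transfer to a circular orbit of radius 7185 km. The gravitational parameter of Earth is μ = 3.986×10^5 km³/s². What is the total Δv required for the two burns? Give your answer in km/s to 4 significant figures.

Δv = 3.510 km/s

Transfer-ellipse semi-major axis a_t = (r₁ + r₂)/2 = (33530 + 7185)/2 = 20357.5 km.
At r₁ the circular-orbit speed is v₁ = √(μ/r₁) = 3.44788 km/s.
Transfer-orbit speed at r₁ (vis-viva): v_a = √[μ(2/r₁ − 1/a_t)] = 2.04834 km/s.
First burn Δv₁ = |v_a − v₁| = 1.3995 km/s.
At r₂, v₂ = √(μ/r₂) = 7.44827 km/s.
Transfer-orbit speed at r₂: v_p = √[μ(2/r₂ − 1/a_t)] = 9.55894 km/s.
Second burn Δv₂ = |v₂ − v_p| = 2.1107 km/s.
Δv = Δv₁ + Δv₂ = 1.3995 + 2.1107 = 3.510 km/s.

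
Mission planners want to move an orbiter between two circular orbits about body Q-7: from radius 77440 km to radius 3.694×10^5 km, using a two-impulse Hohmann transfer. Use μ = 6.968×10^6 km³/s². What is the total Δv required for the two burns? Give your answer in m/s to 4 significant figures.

Δv = 4498 m/s

Semi-major axis of the transfer orbit: a_t = (77440 + 3.694×10^5)/2 = 2.2342×10^5 km.
Circular speed at r₁: v₁ = √(μ/r₁) = √(6.968×10^6/77440) = 9.485744 km/s.
On the transfer ellipse at r₁, vis-viva gives v_p = √[μ(2/r₁ − 1/a_t)] = 12.19716 km/s.
First burn Δv₁ = |v_p − v₁| = 2.7114 km/s.
Circular speed at r₂: v₂ = √(μ/r₂) = 4.3432 km/s.
Transfer-orbit speed at r₂: v_a = √[μ(2/r₂ − 1/a_t)] = 2.5570 km/s.
Second burn Δv₂ = |v₂ − v_a| = 1.7862 km/s.
Δv = Δv₁ + Δv₂ = 2.7114 + 1.7862 = 4.498 km/s.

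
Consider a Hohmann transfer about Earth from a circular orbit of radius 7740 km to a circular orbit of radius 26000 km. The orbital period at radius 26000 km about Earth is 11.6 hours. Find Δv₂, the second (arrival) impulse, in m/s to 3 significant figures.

Δv₂ = 1260 m/s

From Kepler's third law T² = 4π²r³/μ at r = 26000 km, T = 11.6 hours = 11.6 × 3600 s = 41760 s: μ = 4π²r³/T² = 3.97886×10^5 km³/s².
Transfer-ellipse semi-major axis a_t = (r₁ + r₂)/2 = (7740 + 26000)/2 = 16870 km.
Circular speed at r = 26000 km: v_c = √(μ/r) = 3.912 km/s.
Vis-viva on the transfer ellipse at r = 26000 km gives v_t = √[μ(2/r − 1/a_t)] = 2.650 km/s.
Δv₂ = |v_t − v_c| = |2.650 − 3.912| = 1.262 km/s.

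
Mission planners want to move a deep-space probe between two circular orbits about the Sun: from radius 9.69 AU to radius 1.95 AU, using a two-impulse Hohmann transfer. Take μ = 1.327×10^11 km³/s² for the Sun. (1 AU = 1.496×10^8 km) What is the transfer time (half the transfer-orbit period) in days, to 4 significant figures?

t = 2564 days

In km: r₁ = 9.69 × 1.496×10^8 = 1.449624×10^9 km; r₂ = 1.95 × 1.496×10^8 = 2.9172×10^8 km.
Transfer-ellipse semi-major axis a_t = (r₁ + r₂)/2 = (1.449624×10^9 + 2.9172×10^8)/2 = 8.70672×10^8 km.
Transfer time t = π√(a_t³/μ) = π√((8.70672×10^8)³ / 1.327×10^11) = 2.2156×10^8 s.
Converting: 2.2156×10^8 s ÷ 86400 s/day = 2564 days.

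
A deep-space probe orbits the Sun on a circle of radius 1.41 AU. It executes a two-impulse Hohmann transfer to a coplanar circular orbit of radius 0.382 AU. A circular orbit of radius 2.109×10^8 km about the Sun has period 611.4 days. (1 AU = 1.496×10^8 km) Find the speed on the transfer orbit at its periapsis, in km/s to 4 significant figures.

v = 60.45 km/s

From Kepler's third law T² = 4π²r³/μ at r = 2.109×10^8 km, T = 611.4 days = 611.4 × 86400 s = 5.282496×10^7 s: μ = 4π²r³/T² = 1.32712×10^11 km³/s².
In km: r₁ = 1.41 × 1.496×10^8 = 2.10936×10^8 km; r₂ = 0.382 × 1.496×10^8 = 5.71472×10^7 km.
Semi-major axis of the transfer orbit: a_t = (2.10936×10^8 + 5.71472×10^7)/2 = 1.340416×10^8 km.
The periapsis of the transfer ellipse is at r = 5.71472×10^7 km.
Vis-viva: v = √[μ(2/r − 1/a_t)] = √[1.32712×10^11 × (2/5.71472×10^7 − 1/1.340416×10^8)] = 60.45 km/s.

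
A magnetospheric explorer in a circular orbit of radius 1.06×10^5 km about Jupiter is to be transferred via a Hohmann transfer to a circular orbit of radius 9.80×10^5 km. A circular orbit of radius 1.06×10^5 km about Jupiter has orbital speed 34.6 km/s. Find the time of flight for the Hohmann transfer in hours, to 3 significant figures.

From the circular-orbit relation v² = μ/r at r = 1.06×10^5 km: μ = v²r = (34.6)² × 1.06×10^5 = 1.26899×10^8 km³/s².
Semi-major axis of the transfer orbit: a_t = (1.060×10^5 + 9.800×10^5)/2 = 5.430×10^5 km.
Half the transfer-orbit period gives t = π√(a_t³/μ) = 1.116×10^5 s.
Converting: 1.116×10^5 s ÷ 3600 s/hour = 31.0 hours.

t = 31.0 hours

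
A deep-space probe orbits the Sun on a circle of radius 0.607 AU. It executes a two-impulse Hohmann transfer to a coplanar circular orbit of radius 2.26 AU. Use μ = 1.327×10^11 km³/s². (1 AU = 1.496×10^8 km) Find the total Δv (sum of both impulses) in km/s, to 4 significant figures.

Δv = 16.69 km/s

In km: r₁ = 0.607 × 1.496×10^8 = 9.08072×10^7 km; r₂ = 2.26 × 1.496×10^8 = 3.38096×10^8 km.
Transfer-ellipse semi-major axis a_t = (r₁ + r₂)/2 = (9.08072×10^7 + 3.38096×10^8)/2 = 2.144516×10^8 km.
At r₁ the circular-orbit speed is v₁ = √(μ/r₁) = 38.2274 km/s.
On the transfer ellipse at r₁, v² = μ(2/r − 1/a) gives v_p = √[μ(2/r₁ − 1/a_t)] = 47.9988 km/s.
First burn Δv₁ = |v_p − v₁| = 9.771 km/s.
At r₂, v₂ = √(μ/r₂) = 19.81 km/s.
Transfer-orbit speed at r₂: v_a = √[μ(2/r₂ − 1/a_t)] = 12.89 km/s.
Second burn Δv₂ = |v₂ − v_a| = 6.920 km/s.
Δv = Δv₁ + Δv₂ = 9.771 + 6.920 = 16.69 km/s.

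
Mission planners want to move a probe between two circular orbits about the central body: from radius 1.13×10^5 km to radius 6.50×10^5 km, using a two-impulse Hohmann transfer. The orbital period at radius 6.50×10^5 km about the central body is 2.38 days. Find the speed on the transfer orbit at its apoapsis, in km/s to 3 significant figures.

From Kepler's third law T² = 4π²r³/μ at r = 6.50×10^5 km, T = 2.38 days = 2.38 × 86400 s = 2.05632×10^5 s: μ = 4π²r³/T² = 2.56400×10^8 km³/s².
Semi-major axis of the transfer orbit: a_t = (1.130×10^5 + 6.500×10^5)/2 = 3.815×10^5 km.
The apoapsis of the transfer ellipse is at r = 6.500×10^5 km.
From the vis-viva equation, v = √[μ(2/r − 1/a_t)] = 10.81 km/s.

v = 10.8 km/s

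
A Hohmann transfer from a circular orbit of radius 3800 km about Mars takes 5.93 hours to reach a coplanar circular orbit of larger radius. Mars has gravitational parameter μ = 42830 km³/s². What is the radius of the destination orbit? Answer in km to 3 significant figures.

r₂ = 21300 km

Transfer time t = 5.93 hours = 21348 s, and t = π√(a_t³/μ).
So a_t = (μ t²/π²)^(1/3) = (42830 × (21348)² / π²)^(1/3) = 12552 km.
Since a_t = (r₁ + r₂)/2, r₂ = 2a_t − r₁ = 2×12552 − 3800 = 21304 km.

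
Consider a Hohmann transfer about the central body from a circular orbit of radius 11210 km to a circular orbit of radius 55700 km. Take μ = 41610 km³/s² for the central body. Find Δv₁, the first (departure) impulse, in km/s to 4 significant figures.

The Hohmann ellipse has a_t = (r₁ + r₂)/2 = 33455 km.
On the circular orbit at r = 11210 km, v_c = √(μ/r) = 1.92662 km/s.
Transfer-orbit speed at the same r (vis-viva, a = a_t): v_t = √[μ(2/r − 1/a_t)] = 2.48595 km/s.
Δv₁ = |v_t − v_c| = |2.48595 − 1.92662| = 0.5593 km/s.

Δv₁ = 0.5593 km/s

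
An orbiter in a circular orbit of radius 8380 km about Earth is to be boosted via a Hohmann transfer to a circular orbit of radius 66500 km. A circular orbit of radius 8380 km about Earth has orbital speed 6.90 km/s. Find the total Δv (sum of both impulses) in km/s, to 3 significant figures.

Δv = 3.59 km/s

From the circular-orbit relation v² = μ/r at r = 8380 km: μ = v²r = (6.90)² × 8380 = 3.98972×10^5 km³/s².
The Hohmann ellipse has a_t = (r₁ + r₂)/2 = 37440 km.
At r₁ the circular-orbit speed is v₁ = √(μ/r₁) = 6.90000 km/s.
On the transfer ellipse at r₁, v² = μ(2/r − 1/a) gives v_p = √[μ(2/r₁ − 1/a_t)] = 9.19585 km/s.
First burn Δv₁ = |v_p − v₁| = 2.29585 km/s.
Circular speed at r₂: v₂ = √(μ/r₂) = 2.449403 km/s.
Transfer-orbit speed at r₂: v_a = √[μ(2/r₂ − 1/a_t)] = 1.158816 km/s.
Second burn Δv₂ = |v₂ − v_a| = 1.29059 km/s.
Total Δv = Δv₁ + Δv₂ = 3.586 km/s.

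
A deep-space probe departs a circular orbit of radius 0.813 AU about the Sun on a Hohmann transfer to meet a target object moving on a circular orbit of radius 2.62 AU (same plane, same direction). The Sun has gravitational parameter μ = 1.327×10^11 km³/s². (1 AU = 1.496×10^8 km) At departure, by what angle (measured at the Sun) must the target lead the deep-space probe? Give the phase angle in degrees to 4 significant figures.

In km: r₁ = 0.813 × 1.496×10^8 = 1.216248×10^8 km; r₂ = 2.62 × 1.496×10^8 = 3.91952×10^8 km.
Semi-major axis of the transfer orbit: a_t = (1.216248×10^8 + 3.91952×10^8)/2 = 2.567884×10^8 km.
Transfer time t = π√(a_t³/μ) = 3.549×10^7 s.
Target angular speed ω₂ = √(μ/r₂³) = 4.694×10^-8 rad/s.
Angle swept by the target during transfer: ω₂·t = 1.666 rad = 95.45°.
Arrival is 180° from departure on the ellipse, so φ = 180° − 95.45° = 84.55°.

φ = 84.55°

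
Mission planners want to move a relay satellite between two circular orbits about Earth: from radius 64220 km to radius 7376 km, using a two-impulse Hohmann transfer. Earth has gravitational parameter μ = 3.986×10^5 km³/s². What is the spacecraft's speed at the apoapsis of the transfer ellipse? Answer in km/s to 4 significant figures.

v = 1.131 km/s

Transfer-ellipse semi-major axis a_t = (r₁ + r₂)/2 = (64220 + 7376)/2 = 35798 km.
The apoapsis of the transfer ellipse is at r = 64220 km.
Applying v² = μ(2/r − 1/a_t): v = 1.131 km/s.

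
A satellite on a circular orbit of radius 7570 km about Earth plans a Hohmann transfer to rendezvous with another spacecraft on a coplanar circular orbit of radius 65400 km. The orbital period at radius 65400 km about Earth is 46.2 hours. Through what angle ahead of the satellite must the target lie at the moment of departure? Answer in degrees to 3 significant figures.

From Kepler's third law T² = 4π²r³/μ at r = 65400 km, T = 46.2 hours = 46.2 × 3600 s = 1.6632×10^5 s: μ = 4π²r³/T² = 3.99212×10^5 km³/s².
Semi-major axis of the transfer orbit: a_t = (7570 + 65400)/2 = 36485 km.
Transfer time t = π√(a_t³/μ) = 34650 s.
Target angular speed ω₂ = √(μ/r₂³) = 3.778×10^-5 rad/s.
Angle swept by the target during transfer: ω₂·t = 1.309 rad = 75.00°.
The satellite traverses 180° on the transfer ellipse, so the target must lead by 180° − 75.00° = 105°.

φ = 105°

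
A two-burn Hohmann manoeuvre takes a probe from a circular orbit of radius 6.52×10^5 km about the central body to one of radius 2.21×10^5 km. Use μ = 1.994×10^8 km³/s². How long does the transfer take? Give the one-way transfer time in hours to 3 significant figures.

t = 17.8 hours

The Hohmann ellipse has a_t = (r₁ + r₂)/2 = 4.365×10^5 km.
Half the transfer-orbit period gives t = π√(a_t³/μ) = 64160 s.
Converting: 64160 s ÷ 3600 s/hour = 17.8 hours.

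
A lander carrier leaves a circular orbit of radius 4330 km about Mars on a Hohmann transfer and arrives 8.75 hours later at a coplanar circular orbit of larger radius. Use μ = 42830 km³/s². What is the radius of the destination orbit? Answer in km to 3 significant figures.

r₂ = 28200 km

Transfer time t = 8.75 hours = 31500 s, and t = π√(a_t³/μ).
So a_t = (μ t²/π²)^(1/3) = (42830 × (31500)² / π²)^(1/3) = 16269 km.
Since a_t = (r₁ + r₂)/2, r₂ = 2a_t − r₁ = 2×16269 − 4330 = 28208 km.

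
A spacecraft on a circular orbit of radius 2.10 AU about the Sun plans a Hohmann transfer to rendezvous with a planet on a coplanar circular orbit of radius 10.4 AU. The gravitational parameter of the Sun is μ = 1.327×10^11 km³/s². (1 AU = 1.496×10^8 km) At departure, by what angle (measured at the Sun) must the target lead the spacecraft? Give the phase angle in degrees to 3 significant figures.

φ = 96.1°

In km: r₁ = 2.10 × 1.496×10^8 = 3.1416×10^8 km; r₂ = 10.4 × 1.496×10^8 = 1.55584×10^9 km.
Semi-major axis of the transfer orbit: a_t = (3.1416×10^8 + 1.55584×10^9)/2 = 9.350×10^8 km.
Transfer time t = π√(a_t³/μ) = 2.4657×10^8 s.
Target angular speed ω₂ = √(μ/r₂³) = 5.9359×10^-9 rad/s.
Angle swept by the target during transfer: ω₂·t = 1.4636 rad = 83.86°.
The spacecraft traverses 180° on the transfer ellipse, so the target must lead by 180° − 83.86° = 96.1°.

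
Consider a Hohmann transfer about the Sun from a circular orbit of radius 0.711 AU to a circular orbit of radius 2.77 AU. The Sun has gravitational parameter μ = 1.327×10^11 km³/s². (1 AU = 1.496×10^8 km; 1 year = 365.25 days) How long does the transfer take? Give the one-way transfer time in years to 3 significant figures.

t = 1.15 years

In km: r₁ = 0.711 × 1.496×10^8 = 1.063656×10^8 km; r₂ = 2.77 × 1.496×10^8 = 4.14392×10^8 km.
Transfer-ellipse semi-major axis a_t = (r₁ + r₂)/2 = (1.063656×10^8 + 4.14392×10^8)/2 = 2.603788×10^8 km.
Half the transfer-orbit period gives t = π√(a_t³/μ) = 3.623×10^7 s.
Converting: 3.623×10^7 s ÷ 3.15576×10^7 s/year (365.25 × 86400) = 1.15 years.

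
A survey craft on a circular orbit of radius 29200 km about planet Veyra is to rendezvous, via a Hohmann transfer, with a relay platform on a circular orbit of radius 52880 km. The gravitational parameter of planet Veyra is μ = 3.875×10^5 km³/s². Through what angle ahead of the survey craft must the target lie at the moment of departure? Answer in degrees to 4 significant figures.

φ = 56.93°

Semi-major axis of the transfer orbit: a_t = (29200 + 52880)/2 = 41040 km.
The half-period of the transfer ellipse is t = π√(a_t³/μ) = 41960 s.
Target angular speed ω₂ = √(μ/r₂³) = 5.119×10^-5 rad/s.
Angle swept by the target during transfer: ω₂·t = 2.148 rad = 123.07°.
The survey craft traverses 180° on the transfer ellipse, so the target must lead by 180° − 123.07° = 56.93°.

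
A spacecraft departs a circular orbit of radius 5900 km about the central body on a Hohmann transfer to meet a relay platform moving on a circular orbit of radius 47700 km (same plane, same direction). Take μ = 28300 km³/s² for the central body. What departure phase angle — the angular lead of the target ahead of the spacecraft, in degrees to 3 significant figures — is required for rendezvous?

Semi-major axis of the transfer orbit: a_t = (5900 + 47700)/2 = 26800 km.
Transfer time t = π√(a_t³/μ) = 81930 s.
The target's mean motion on its circular orbit is ω₂ = √(μ/r₂³) = 1.615×10^-5 rad/s.
Angle swept by the target during transfer: ω₂·t = 1.323 rad = 75.80°.
The spacecraft traverses 180° on the transfer ellipse, so the target must lead by 180° − 75.80° = 104°.

φ = 104°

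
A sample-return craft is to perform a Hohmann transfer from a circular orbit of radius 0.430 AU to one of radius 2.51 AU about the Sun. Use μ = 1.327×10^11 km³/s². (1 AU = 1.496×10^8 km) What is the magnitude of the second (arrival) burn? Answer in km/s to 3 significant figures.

In km: r₁ = 0.430 × 1.496×10^8 = 6.4328×10^7 km; r₂ = 2.51 × 1.496×10^8 = 3.75496×10^8 km.
Semi-major axis of the transfer orbit: a_t = (6.4328×10^7 + 3.75496×10^8)/2 = 2.19912×10^8 km.
On the circular orbit at r = 3.75496×10^8 km, v_c = √(μ/r) = 18.799 km/s.
Transfer-orbit speed at the same r (vis-viva, a = a_t): v_t = √[μ(2/r − 1/a_t)] = 10.167 km/s.
Δv₂ = |v_t − v_c| = |10.167 − 18.799| = 8.632 km/s.

Δv₂ = 8.63 km/s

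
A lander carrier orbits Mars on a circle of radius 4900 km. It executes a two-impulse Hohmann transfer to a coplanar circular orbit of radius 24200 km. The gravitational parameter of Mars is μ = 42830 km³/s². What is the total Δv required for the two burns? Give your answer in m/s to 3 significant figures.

Δv = 1410 m/s

Transfer-ellipse semi-major axis a_t = (r₁ + r₂)/2 = (4900 + 24200)/2 = 14550 km.
At r₁ the circular-orbit speed is v₁ = √(μ/r₁) = 2.9565 km/s.
On the transfer ellipse at r₁, vis-viva gives v_p = √[μ(2/r₁ − 1/a_t)] = 3.8129 km/s.
First burn Δv₁ = |v_p − v₁| = 0.8564 km/s.
Circular speed at r₂: v₂ = √(μ/r₂) = 1.33035 km/s.
Transfer-orbit speed at r₂: v_a = √[μ(2/r₂ − 1/a_t)] = 0.772028 km/s.
Second burn Δv₂ = |v₂ − v_a| = 0.5583 km/s.
Total Δv = Δv₁ + Δv₂ = 1.415 km/s.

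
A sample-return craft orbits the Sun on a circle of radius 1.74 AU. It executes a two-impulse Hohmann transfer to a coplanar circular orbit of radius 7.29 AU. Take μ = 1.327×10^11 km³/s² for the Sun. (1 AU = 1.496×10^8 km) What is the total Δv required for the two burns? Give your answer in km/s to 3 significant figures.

In km: r₁ = 1.74 × 1.496×10^8 = 2.60304×10^8 km; r₂ = 7.29 × 1.496×10^8 = 1.090584×10^9 km.
Semi-major axis of the transfer orbit: a_t = (2.60304×10^8 + 1.090584×10^9)/2 = 6.75444×10^8 km.
Circular speed at r₁: v₁ = √(μ/r₁) = √(1.327×10^11/2.60304×10^8) = 22.57850 km/s.
On the transfer ellipse at r₁, vis-viva equation gives v_p = √[μ(2/r₁ − 1/a_t)] = 28.68996 km/s.
First burn Δv₁ = |v_p − v₁| = 6.111 km/s.
At r₂, v₂ = √(μ/r₂) = 11.031 km/s.
Transfer-orbit speed at r₂: v_a = √[μ(2/r₂ − 1/a_t)] = 6.8478 km/s.
Second burn Δv₂ = |v₂ − v_a| = 4.183 km/s.
Δv = Δv₁ + Δv₂ = 6.111 + 4.183 = 10.29 km/s.

Δv = 10.3 km/s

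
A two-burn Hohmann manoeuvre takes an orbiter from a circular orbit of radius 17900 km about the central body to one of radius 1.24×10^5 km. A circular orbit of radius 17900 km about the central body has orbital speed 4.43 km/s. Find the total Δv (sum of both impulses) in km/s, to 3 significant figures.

Δv = 2.26 km/s

From the circular-orbit relation v² = μ/r at r = 17900 km: μ = v²r = (4.43)² × 17900 = 3.51286×10^5 km³/s².
Transfer-ellipse semi-major axis a_t = (r₁ + r₂)/2 = (17900 + 1.240×10^5)/2 = 70950 km.
Circular speed at r₁: v₁ = √(μ/r₁) = √(3.51286×10^5/17900) = 4.4300 km/s.
Transfer-orbit speed at r₁ (vis-viva): v_p = √[μ(2/r₁ − 1/a_t)] = 5.8565 km/s.
First burn Δv₁ = |v_p − v₁| = 1.4265 km/s.
At r₂, v₂ = √(μ/r₂) = 1.683137 km/s.
Transfer-orbit speed at r₂: v_a = √[μ(2/r₂ − 1/a_t)] = 0.8454145 km/s.
Second burn Δv₂ = |v₂ − v_a| = 0.83772 km/s.
Total Δv = Δv₁ + Δv₂ = 2.264 km/s.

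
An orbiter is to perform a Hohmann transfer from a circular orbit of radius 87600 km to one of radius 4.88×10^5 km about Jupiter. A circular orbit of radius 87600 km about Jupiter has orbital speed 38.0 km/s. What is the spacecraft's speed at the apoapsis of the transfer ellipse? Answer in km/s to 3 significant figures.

v = 8.88 km/s

From the circular-orbit relation v² = μ/r at r = 87600 km: μ = v²r = (38.0)² × 87600 = 1.26494×10^8 km³/s².
The Hohmann ellipse has a_t = (r₁ + r₂)/2 = 2.878×10^5 km.
The apoapsis of the transfer ellipse is at r = 4.880×10^5 km.
Applying v² = μ(2/r − 1/a_t): v = 8.882 km/s.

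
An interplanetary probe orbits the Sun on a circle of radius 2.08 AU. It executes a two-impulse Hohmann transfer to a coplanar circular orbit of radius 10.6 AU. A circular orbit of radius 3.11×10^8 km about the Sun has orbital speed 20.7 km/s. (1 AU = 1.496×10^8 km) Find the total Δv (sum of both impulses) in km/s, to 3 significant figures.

From the circular-orbit relation v² = μ/r at r = 3.11×10^8 km: μ = v²r = (20.7)² × 3.11×10^8 = 1.33260×10^11 km³/s².
In km: r₁ = 2.08 × 1.496×10^8 = 3.11168×10^8 km; r₂ = 10.6 × 1.496×10^8 = 1.58576×10^9 km.
Transfer-ellipse semi-major axis a_t = (r₁ + r₂)/2 = (3.11168×10^8 + 1.58576×10^9)/2 = 9.48464×10^8 km.
At r₁ the circular-orbit speed is v₁ = √(μ/r₁) = 20.694 km/s.
On the transfer ellipse at r₁, vis-viva gives v_p = √[μ(2/r₁ − 1/a_t)] = 26.758 km/s.
First burn Δv₁ = |v_p − v₁| = 6.064 km/s.
Circular speed at r₂: v₂ = √(μ/r₂) = 9.167 km/s.
Transfer-orbit speed at r₂: v_a = √[μ(2/r₂ − 1/a_t)] = 5.251 km/s.
Second burn Δv₂ = |v₂ − v_a| = 3.916 km/s.
Δv = Δv₁ + Δv₂ = 6.064 + 3.916 = 9.980 km/s.

Δv = 9.98 km/s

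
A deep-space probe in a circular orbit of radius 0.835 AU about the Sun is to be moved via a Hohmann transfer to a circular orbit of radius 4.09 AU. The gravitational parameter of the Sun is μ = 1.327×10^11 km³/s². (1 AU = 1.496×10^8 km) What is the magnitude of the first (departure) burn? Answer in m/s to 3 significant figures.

Δv₁ = 9410 m/s

In km: r₁ = 0.835 × 1.496×10^8 = 1.24916×10^8 km; r₂ = 4.09 × 1.496×10^8 = 6.11864×10^8 km.
Transfer-ellipse semi-major axis a_t = (r₁ + r₂)/2 = (1.24916×10^8 + 6.11864×10^8)/2 = 3.6839×10^8 km.
On the circular orbit at r = 1.24916×10^8 km, v_c = √(μ/r) = 32.593 km/s.
Vis-viva on the transfer ellipse at r = 1.24916×10^8 km gives v_t = √[μ(2/r − 1/a_t)] = 42.005 km/s.
Δv₁ = |v_t − v_c| = |42.005 − 32.593| = 9.412 km/s.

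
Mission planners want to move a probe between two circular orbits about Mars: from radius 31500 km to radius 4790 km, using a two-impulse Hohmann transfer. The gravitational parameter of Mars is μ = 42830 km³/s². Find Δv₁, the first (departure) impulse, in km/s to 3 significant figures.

Δv₁ = 0.567 km/s

The Hohmann ellipse has a_t = (r₁ + r₂)/2 = 18145 km.
On the circular orbit at r = 31500 km, v_c = √(μ/r) = 1.166 km/s.
Transfer-orbit speed at the same r (vis-viva, a = a_t): v_t = √[μ(2/r − 1/a_t)] = 0.5991 km/s.
Δv₁ = |v_t − v_c| = |0.5991 − 1.166| = 0.5669 km/s.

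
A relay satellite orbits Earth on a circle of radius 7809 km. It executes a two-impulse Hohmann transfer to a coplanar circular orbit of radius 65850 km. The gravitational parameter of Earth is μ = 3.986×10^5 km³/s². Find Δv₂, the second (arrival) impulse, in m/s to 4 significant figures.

Δv₂ = 1327 m/s

Transfer-ellipse semi-major axis a_t = (r₁ + r₂)/2 = (7809 + 65850)/2 = 36829.5 km.
On the circular orbit at r = 65850 km, v_c = √(μ/r) = 2.460 km/s.
Vis-viva on the transfer ellipse at r = 65850 km gives v_t = √[μ(2/r − 1/a_t)] = 1.133 km/s.
Δv₂ = |v_t − v_c| = |1.133 − 2.460| = 1.327 km/s.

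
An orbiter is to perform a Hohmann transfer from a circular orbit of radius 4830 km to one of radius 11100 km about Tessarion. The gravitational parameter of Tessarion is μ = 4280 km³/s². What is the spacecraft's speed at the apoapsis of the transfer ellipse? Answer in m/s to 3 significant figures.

v = 484 m/s

Semi-major axis of the transfer orbit: a_t = (4830 + 11100)/2 = 7965 km.
At apoapsis, r = 11100 km.
Applying v² = μ(2/r − 1/a_t): v = 0.4835 km/s.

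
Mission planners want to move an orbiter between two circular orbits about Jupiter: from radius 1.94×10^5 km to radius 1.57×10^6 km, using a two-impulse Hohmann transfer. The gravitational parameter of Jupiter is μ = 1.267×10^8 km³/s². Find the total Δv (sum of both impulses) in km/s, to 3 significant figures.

Semi-major axis of the transfer orbit: a_t = (1.940×10^5 + 1.570×10^6)/2 = 8.820×10^5 km.
Circular speed at r₁: v₁ = √(μ/r₁) = √(1.267×10^8/1.940×10^5) = 25.56 km/s.
On the transfer ellipse at r₁, vis-viva equation gives v_p = √[μ(2/r₁ − 1/a_t)] = 34.10 km/s.
First burn Δv₁ = |v_p − v₁| = 8.540 km/s.
Circular speed at r₂: v₂ = √(μ/r₂) = 8.983 km/s.
Transfer-orbit speed at r₂: v_a = √[μ(2/r₂ − 1/a_t)] = 4.213 km/s.
Second burn Δv₂ = |v₂ − v_a| = 4.770 km/s.
Total Δv = Δv₁ + Δv₂ = 13.31 km/s.

Δv = 13.3 km/s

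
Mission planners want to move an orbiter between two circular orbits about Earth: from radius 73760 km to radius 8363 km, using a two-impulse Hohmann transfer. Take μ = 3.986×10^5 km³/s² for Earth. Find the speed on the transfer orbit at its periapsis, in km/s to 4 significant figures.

Semi-major axis of the transfer orbit: a_t = (73760 + 8363)/2 = 41061.5 km.
The periapsis of the transfer ellipse is at r = 8363 km.
Applying v² = μ(2/r − 1/a_t): v = 9.253 km/s.

v = 9.253 km/s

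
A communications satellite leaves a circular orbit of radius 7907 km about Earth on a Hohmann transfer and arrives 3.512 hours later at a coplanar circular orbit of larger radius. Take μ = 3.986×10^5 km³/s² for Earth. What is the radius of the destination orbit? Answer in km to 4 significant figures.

r₂ = 29330 km

Transfer time t = 3.512 hours = 12643.2 s, and t = π√(a_t³/μ).
So a_t = (μ t²/π²)^(1/3) = (3.986×10^5 × (12643.2)² / π²)^(1/3) = 18620 km.
Since a_t = (r₁ + r₂)/2, r₂ = 2a_t − r₁ = 2×18620 − 7907 = 29333 km.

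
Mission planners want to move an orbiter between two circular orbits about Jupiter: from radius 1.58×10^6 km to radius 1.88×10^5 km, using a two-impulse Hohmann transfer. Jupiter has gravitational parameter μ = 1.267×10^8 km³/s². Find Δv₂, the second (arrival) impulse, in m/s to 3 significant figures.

The Hohmann ellipse has a_t = (r₁ + r₂)/2 = 8.840×10^5 km.
On the circular orbit at r = 1.880×10^5 km, v_c = √(μ/r) = 25.9603 km/s.
Vis-viva on the transfer ellipse at r = 1.880×10^5 km gives v_t = √[μ(2/r − 1/a_t)] = 34.7066 km/s.
Δv₂ = |v_t − v_c| = |34.7066 − 25.9603| = 8.746 km/s.

Δv₂ = 8750 m/s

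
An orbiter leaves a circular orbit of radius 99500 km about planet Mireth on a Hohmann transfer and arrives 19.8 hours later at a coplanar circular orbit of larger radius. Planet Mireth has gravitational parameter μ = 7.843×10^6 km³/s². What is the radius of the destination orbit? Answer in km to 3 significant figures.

r₂ = 2.19×10^5 km

Transfer time t = 19.8 hours = 71280 s, and t = π√(a_t³/μ).
So a_t = (μ t²/π²)^(1/3) = (7.843×10^6 × (71280)² / π²)^(1/3) = 1.5924×10^5 km.
Since a_t = (r₁ + r₂)/2, r₂ = 2a_t − r₁ = 2×1.5924×10^5 − 99500 = 2.1898×10^5 km.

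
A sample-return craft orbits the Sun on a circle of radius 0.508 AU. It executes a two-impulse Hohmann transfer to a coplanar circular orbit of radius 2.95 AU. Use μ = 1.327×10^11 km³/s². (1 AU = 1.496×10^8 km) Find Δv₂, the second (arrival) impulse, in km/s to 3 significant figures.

In km: r₁ = 0.508 × 1.496×10^8 = 7.59968×10^7 km; r₂ = 2.95 × 1.496×10^8 = 4.4132×10^8 km.
Transfer-ellipse semi-major axis a_t = (r₁ + r₂)/2 = (7.59968×10^7 + 4.4132×10^8)/2 = 2.586584×10^8 km.
On the circular orbit at r = 4.4132×10^8 km, v_c = √(μ/r) = 17.34 km/s.
Vis-viva on the transfer ellipse at r = 4.4132×10^8 km gives v_t = √[μ(2/r − 1/a_t)] = 9.399 km/s.
Δv₂ = |v_t − v_c| = |9.399 − 17.34| = 7.941 km/s.

Δv₂ = 7.94 km/s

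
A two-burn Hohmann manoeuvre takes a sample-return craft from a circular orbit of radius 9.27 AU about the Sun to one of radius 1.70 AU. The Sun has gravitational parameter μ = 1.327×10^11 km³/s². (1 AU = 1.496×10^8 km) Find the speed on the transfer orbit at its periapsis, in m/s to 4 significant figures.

In km: r₁ = 9.27 × 1.496×10^8 = 1.386792×10^9 km; r₂ = 1.70 × 1.496×10^8 = 2.5432×10^8 km.
Transfer-ellipse semi-major axis a_t = (r₁ + r₂)/2 = (1.386792×10^9 + 2.5432×10^8)/2 = 8.20556×10^8 km.
The periapsis of the transfer ellipse is at r = 2.5432×10^8 km.
Vis-viva: v = √[μ(2/r − 1/a_t)] = √[1.327×10^11 × (2/2.5432×10^8 − 1/8.20556×10^8)] = 29.70 km/s.

v = 29700 m/s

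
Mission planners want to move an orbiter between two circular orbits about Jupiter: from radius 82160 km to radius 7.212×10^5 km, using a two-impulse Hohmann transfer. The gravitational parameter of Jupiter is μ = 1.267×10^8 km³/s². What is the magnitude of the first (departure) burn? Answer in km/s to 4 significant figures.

Δv₁ = 13.35 km/s

Transfer-ellipse semi-major axis a_t = (r₁ + r₂)/2 = (82160 + 7.212×10^5)/2 = 4.0168×10^5 km.
Circular speed at r = 82160 km: v_c = √(μ/r) = 39.27 km/s.
Vis-viva on the transfer ellipse at r = 82160 km gives v_t = √[μ(2/r − 1/a_t)] = 52.62 km/s.
Δv₁ = |v_t − v_c| = |52.62 − 39.27| = 13.35 km/s.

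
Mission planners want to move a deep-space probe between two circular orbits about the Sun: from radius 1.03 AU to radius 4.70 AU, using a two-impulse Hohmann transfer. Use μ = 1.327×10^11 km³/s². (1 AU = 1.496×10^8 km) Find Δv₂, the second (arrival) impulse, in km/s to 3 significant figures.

In km: r₁ = 1.03 × 1.496×10^8 = 1.54088×10^8 km; r₂ = 4.70 × 1.496×10^8 = 7.0312×10^8 km.
The Hohmann ellipse has a_t = (r₁ + r₂)/2 = 4.28604×10^8 km.
On the circular orbit at r = 7.0312×10^8 km, v_c = √(μ/r) = 13.738 km/s.
Transfer-orbit speed at the same r (vis-viva, a = a_t): v_t = √[μ(2/r − 1/a_t)] = 8.2372 km/s.
Δv₂ = |v_t − v_c| = |8.2372 − 13.738| = 5.501 km/s.

Δv₂ = 5.50 km/s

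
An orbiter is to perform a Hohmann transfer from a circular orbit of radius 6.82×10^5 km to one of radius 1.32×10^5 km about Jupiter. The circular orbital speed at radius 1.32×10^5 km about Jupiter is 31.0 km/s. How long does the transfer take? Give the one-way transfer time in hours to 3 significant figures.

t = 20.1 hours

From the circular-orbit relation v² = μ/r at r = 1.32×10^5 km: μ = v²r = (31.0)² × 1.32×10^5 = 1.26852×10^8 km³/s².
Transfer-ellipse semi-major axis a_t = (r₁ + r₂)/2 = (6.820×10^5 + 1.320×10^5)/2 = 4.070×10^5 km.
Half the transfer-orbit period gives t = π√(a_t³/μ) = 72430 s.
Converting: 72430 s ÷ 3600 s/hour = 20.1 hours.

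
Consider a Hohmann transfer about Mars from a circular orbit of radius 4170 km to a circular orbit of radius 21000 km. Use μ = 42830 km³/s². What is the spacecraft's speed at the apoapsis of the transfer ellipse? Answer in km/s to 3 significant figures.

v = 0.822 km/s

Transfer-ellipse semi-major axis a_t = (r₁ + r₂)/2 = (4170 + 21000)/2 = 12585 km.
The apoapsis of the transfer ellipse is at r = 21000 km.
Vis-viva: v = √[μ(2/r − 1/a_t)] = √[42830 × (2/21000 − 1/12585)] = 0.8221 km/s.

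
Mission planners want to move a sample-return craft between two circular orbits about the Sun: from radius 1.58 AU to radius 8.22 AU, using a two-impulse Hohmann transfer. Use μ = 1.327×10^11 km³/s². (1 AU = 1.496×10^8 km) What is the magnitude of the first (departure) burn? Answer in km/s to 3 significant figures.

In km: r₁ = 1.58 × 1.496×10^8 = 2.36368×10^8 km; r₂ = 8.22 × 1.496×10^8 = 1.229712×10^9 km.
The Hohmann ellipse has a_t = (r₁ + r₂)/2 = 7.3304×10^8 km.
On the circular orbit at r = 2.36368×10^8 km, v_c = √(μ/r) = 23.694 km/s.
Vis-viva on the transfer ellipse at r = 2.36368×10^8 km gives v_t = √[μ(2/r − 1/a_t)] = 30.689 km/s.
Δv₁ = |v_t − v_c| = |30.689 − 23.694| = 6.995 km/s.

Δv₁ = 6.99 km/s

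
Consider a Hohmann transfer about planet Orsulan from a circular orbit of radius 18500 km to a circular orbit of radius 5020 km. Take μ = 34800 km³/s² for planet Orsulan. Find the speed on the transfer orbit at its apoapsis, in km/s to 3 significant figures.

Transfer-ellipse semi-major axis a_t = (r₁ + r₂)/2 = (18500 + 5020)/2 = 11760 km.
The apoapsis of the transfer ellipse is at r = 18500 km.
Vis-viva: v = √[μ(2/r − 1/a_t)] = √[34800 × (2/18500 − 1/11760)] = 0.8961 km/s.

v = 0.896 km/s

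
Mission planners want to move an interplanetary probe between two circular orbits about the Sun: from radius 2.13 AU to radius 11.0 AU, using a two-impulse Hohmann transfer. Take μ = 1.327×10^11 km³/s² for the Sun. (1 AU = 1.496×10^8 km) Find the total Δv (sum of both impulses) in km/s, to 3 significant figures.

Δv = 9.87 km/s

In km: r₁ = 2.13 × 1.496×10^8 = 3.18648×10^8 km; r₂ = 11.0 × 1.496×10^8 = 1.6456×10^9 km.
Transfer-ellipse semi-major axis a_t = (r₁ + r₂)/2 = (3.18648×10^8 + 1.6456×10^9)/2 = 9.82124×10^8 km.
Circular speed at r₁: v₁ = √(μ/r₁) = √(1.327×10^11/3.18648×10^8) = 20.40703 km/s.
Transfer-orbit speed at r₁ (vis-viva): v_p = √[μ(2/r₁ − 1/a_t)] = 26.41550 km/s.
First burn Δv₁ = |v_p − v₁| = 6.008 km/s.
Circular speed at r₂: v₂ = √(μ/r₂) = 8.980 km/s.
Transfer-orbit speed at r₂: v_a = √[μ(2/r₂ − 1/a_t)] = 5.115 km/s.
Second burn Δv₂ = |v₂ − v_a| = 3.865 km/s.
Total Δv = Δv₁ + Δv₂ = 9.873 km/s.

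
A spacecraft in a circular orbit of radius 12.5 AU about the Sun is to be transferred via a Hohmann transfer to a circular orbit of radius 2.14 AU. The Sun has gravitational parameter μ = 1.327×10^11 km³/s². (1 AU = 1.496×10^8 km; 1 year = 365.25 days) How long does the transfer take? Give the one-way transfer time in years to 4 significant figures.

In km: r₁ = 12.5 × 1.496×10^8 = 1.870×10^9 km; r₂ = 2.14 × 1.496×10^8 = 3.20144×10^8 km.
Semi-major axis of the transfer orbit: a_t = (1.870×10^9 + 3.20144×10^8)/2 = 1.095072×10^9 km.
By Kepler's third law the transfer-orbit period is T = 2π√(a_t³/μ), so t = T/2 = 3.125×10^8 s.
Converting: 3.125×10^8 s ÷ 3.15576×10^7 s/year (365.25 × 86400) = 9.903 years.

t = 9.903 years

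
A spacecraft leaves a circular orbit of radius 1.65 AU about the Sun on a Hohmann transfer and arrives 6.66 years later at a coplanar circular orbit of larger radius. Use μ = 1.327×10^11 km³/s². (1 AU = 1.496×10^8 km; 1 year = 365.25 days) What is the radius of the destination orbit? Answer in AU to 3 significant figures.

In km: r₁ = 1.65 × 1.496×10^8 = 2.4684×10^8 km.
Transfer time t = 6.66 years × 365.25 × 86400 s = 2.10173616×10^8 s, and t = π√(a_t³/μ).
So a_t = (μ t²/π²)^(1/3) = (1.327×10^11 × (2.10173616×10^8)² / π²)^(1/3) = 8.4057×10^8 km.
Since a_t = (r₁ + r₂)/2, r₂ = 2a_t − r₁ = 2×8.4057×10^8 − 2.4684×10^8 = 1.4343×10^9 km.
In AU: r₂ = 1.4343×10^9 / 1.496×10^8 = 9.59 AU.

r₂ = 9.59 AU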